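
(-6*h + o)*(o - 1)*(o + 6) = -6*h*o^2 - 30*h*o + 36*h + o^3 + 5*o^2 - 6*o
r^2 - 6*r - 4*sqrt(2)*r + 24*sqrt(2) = (r - 6)*(r - 4*sqrt(2))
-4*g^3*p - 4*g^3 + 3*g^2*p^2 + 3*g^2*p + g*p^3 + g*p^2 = (-g + p)*(4*g + p)*(g*p + g)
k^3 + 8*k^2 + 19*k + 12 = (k + 1)*(k + 3)*(k + 4)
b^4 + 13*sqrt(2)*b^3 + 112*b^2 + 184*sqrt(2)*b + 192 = (b + sqrt(2))*(b + 2*sqrt(2))*(b + 4*sqrt(2))*(b + 6*sqrt(2))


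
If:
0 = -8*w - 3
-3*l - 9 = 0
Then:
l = -3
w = -3/8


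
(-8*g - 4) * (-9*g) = 72*g^2 + 36*g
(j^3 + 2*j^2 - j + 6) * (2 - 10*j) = -10*j^4 - 18*j^3 + 14*j^2 - 62*j + 12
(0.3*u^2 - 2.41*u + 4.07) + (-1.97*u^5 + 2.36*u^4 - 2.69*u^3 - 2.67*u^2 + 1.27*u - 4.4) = -1.97*u^5 + 2.36*u^4 - 2.69*u^3 - 2.37*u^2 - 1.14*u - 0.33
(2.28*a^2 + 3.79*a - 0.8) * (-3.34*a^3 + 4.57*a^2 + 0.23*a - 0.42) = -7.6152*a^5 - 2.239*a^4 + 20.5167*a^3 - 3.7419*a^2 - 1.7758*a + 0.336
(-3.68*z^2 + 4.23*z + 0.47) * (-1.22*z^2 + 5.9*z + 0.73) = 4.4896*z^4 - 26.8726*z^3 + 21.6972*z^2 + 5.8609*z + 0.3431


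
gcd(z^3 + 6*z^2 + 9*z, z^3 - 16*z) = z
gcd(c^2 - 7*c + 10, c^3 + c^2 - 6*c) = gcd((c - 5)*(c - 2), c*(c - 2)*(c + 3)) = c - 2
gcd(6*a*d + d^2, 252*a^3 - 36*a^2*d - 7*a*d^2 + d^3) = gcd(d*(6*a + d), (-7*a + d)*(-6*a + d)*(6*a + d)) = 6*a + d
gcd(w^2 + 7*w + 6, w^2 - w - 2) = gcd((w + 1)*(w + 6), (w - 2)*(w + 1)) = w + 1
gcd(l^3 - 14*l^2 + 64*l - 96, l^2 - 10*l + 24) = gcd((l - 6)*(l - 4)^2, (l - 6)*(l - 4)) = l^2 - 10*l + 24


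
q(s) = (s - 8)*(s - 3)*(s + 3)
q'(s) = (s - 8)*(s - 3) + (s - 8)*(s + 3) + (s - 3)*(s + 3) = 3*s^2 - 16*s - 9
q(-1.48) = 64.56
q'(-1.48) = 21.25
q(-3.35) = -25.23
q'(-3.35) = 78.27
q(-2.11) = 45.98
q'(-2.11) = 38.12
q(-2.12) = 45.60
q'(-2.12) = 38.40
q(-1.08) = 71.13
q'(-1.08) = 11.78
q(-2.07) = 47.48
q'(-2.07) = 36.97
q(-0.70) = 74.04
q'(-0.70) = 3.67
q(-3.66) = -51.25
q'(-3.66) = 89.75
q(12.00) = 540.00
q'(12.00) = 231.00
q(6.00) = -54.00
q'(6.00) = 3.00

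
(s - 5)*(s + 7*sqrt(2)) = s^2 - 5*s + 7*sqrt(2)*s - 35*sqrt(2)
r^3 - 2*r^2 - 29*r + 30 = (r - 6)*(r - 1)*(r + 5)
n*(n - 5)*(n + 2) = n^3 - 3*n^2 - 10*n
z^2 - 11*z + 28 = (z - 7)*(z - 4)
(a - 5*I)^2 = a^2 - 10*I*a - 25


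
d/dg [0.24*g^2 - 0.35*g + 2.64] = 0.48*g - 0.35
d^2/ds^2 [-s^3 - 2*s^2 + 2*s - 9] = -6*s - 4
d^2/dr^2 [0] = 0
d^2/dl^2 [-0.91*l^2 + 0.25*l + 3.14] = -1.82000000000000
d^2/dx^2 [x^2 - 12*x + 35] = 2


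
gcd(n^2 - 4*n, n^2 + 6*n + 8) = 1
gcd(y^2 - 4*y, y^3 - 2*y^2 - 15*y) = y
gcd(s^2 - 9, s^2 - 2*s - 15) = s + 3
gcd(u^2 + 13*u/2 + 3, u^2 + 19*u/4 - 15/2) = u + 6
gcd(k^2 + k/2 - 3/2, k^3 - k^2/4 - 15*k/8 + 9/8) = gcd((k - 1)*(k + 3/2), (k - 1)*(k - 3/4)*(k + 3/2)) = k^2 + k/2 - 3/2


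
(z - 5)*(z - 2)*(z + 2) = z^3 - 5*z^2 - 4*z + 20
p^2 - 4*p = p*(p - 4)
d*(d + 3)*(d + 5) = d^3 + 8*d^2 + 15*d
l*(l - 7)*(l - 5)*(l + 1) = l^4 - 11*l^3 + 23*l^2 + 35*l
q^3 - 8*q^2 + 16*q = q*(q - 4)^2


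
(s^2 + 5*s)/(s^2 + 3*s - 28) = s*(s + 5)/(s^2 + 3*s - 28)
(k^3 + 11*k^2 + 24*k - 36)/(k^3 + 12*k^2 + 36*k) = (k - 1)/k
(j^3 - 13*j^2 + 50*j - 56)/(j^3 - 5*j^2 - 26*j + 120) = (j^2 - 9*j + 14)/(j^2 - j - 30)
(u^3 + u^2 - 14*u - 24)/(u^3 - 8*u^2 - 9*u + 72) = (u^2 - 2*u - 8)/(u^2 - 11*u + 24)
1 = 1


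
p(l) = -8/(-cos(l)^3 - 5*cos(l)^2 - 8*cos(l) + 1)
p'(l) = -8*(-3*sin(l)*cos(l)^2 - 10*sin(l)*cos(l) - 8*sin(l))/(-cos(l)^3 - 5*cos(l)^2 - 8*cos(l) + 1)^2 = 8*(3*cos(l)^2 + 10*cos(l) + 8)*sin(l)/(cos(l)^3 + 5*cos(l)^2 + 8*cos(l) - 1)^2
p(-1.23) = 3.52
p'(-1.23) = -17.09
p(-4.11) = -1.95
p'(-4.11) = 1.29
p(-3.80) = -1.70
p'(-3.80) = 0.44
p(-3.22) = -1.60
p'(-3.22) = 0.03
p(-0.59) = 0.83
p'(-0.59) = -0.87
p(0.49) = 0.75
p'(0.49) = 0.64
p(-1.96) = -2.37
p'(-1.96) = -3.02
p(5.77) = 0.77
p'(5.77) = -0.69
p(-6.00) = 0.66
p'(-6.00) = 0.31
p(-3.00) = -1.60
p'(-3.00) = -0.05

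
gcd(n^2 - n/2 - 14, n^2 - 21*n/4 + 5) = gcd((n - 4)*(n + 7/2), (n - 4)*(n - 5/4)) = n - 4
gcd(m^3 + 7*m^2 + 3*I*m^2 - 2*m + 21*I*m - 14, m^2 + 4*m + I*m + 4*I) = m + I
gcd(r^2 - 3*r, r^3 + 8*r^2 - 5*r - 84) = r - 3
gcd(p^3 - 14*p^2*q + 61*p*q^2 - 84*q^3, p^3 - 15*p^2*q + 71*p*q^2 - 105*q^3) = p^2 - 10*p*q + 21*q^2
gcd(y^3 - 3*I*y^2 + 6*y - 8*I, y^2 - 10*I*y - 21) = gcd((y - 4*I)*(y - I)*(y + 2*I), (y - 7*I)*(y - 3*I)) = 1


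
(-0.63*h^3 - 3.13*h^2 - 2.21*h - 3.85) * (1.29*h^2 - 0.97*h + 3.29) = -0.8127*h^5 - 3.4266*h^4 - 1.8875*h^3 - 13.1205*h^2 - 3.5364*h - 12.6665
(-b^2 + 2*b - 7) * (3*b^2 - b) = -3*b^4 + 7*b^3 - 23*b^2 + 7*b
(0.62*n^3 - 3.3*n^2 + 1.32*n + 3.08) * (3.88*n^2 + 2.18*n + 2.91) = 2.4056*n^5 - 11.4524*n^4 - 0.2682*n^3 + 5.225*n^2 + 10.5556*n + 8.9628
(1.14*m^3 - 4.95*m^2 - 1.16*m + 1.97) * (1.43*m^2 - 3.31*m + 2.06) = 1.6302*m^5 - 10.8519*m^4 + 17.0741*m^3 - 3.5403*m^2 - 8.9103*m + 4.0582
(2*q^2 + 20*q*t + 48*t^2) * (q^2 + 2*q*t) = 2*q^4 + 24*q^3*t + 88*q^2*t^2 + 96*q*t^3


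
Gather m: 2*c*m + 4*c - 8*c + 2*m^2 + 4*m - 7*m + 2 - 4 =-4*c + 2*m^2 + m*(2*c - 3) - 2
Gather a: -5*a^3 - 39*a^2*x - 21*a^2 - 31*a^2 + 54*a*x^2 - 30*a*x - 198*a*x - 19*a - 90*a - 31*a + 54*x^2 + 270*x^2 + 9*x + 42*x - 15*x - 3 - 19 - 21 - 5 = -5*a^3 + a^2*(-39*x - 52) + a*(54*x^2 - 228*x - 140) + 324*x^2 + 36*x - 48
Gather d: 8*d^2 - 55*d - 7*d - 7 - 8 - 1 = 8*d^2 - 62*d - 16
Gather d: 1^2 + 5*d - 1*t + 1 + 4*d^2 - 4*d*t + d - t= 4*d^2 + d*(6 - 4*t) - 2*t + 2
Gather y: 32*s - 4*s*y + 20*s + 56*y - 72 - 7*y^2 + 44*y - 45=52*s - 7*y^2 + y*(100 - 4*s) - 117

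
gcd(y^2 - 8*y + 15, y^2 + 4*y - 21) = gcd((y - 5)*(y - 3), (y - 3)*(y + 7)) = y - 3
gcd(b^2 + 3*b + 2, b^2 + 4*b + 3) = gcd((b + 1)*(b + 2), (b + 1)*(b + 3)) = b + 1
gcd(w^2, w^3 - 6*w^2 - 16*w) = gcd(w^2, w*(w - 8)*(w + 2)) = w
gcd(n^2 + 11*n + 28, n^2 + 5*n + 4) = n + 4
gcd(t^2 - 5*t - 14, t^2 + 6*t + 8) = t + 2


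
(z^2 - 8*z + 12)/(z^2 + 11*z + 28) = (z^2 - 8*z + 12)/(z^2 + 11*z + 28)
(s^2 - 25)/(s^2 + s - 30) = (s + 5)/(s + 6)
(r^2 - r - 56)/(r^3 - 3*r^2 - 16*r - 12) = (-r^2 + r + 56)/(-r^3 + 3*r^2 + 16*r + 12)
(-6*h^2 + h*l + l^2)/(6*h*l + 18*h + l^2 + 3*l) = (-6*h^2 + h*l + l^2)/(6*h*l + 18*h + l^2 + 3*l)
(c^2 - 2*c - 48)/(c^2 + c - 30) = (c - 8)/(c - 5)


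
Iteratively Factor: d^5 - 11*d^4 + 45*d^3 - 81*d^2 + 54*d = (d - 3)*(d^4 - 8*d^3 + 21*d^2 - 18*d) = (d - 3)*(d - 2)*(d^3 - 6*d^2 + 9*d) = (d - 3)^2*(d - 2)*(d^2 - 3*d) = d*(d - 3)^2*(d - 2)*(d - 3)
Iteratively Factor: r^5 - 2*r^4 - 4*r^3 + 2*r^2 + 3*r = (r + 1)*(r^4 - 3*r^3 - r^2 + 3*r) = (r - 1)*(r + 1)*(r^3 - 2*r^2 - 3*r) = (r - 3)*(r - 1)*(r + 1)*(r^2 + r) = (r - 3)*(r - 1)*(r + 1)^2*(r)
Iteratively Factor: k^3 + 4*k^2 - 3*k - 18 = (k + 3)*(k^2 + k - 6) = (k - 2)*(k + 3)*(k + 3)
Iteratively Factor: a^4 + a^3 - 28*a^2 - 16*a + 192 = (a - 4)*(a^3 + 5*a^2 - 8*a - 48) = (a - 4)*(a + 4)*(a^2 + a - 12) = (a - 4)*(a + 4)^2*(a - 3)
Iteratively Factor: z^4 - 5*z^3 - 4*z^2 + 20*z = (z - 2)*(z^3 - 3*z^2 - 10*z) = (z - 5)*(z - 2)*(z^2 + 2*z) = (z - 5)*(z - 2)*(z + 2)*(z)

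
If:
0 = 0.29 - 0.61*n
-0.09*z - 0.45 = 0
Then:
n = 0.48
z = -5.00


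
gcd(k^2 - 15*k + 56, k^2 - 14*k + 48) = k - 8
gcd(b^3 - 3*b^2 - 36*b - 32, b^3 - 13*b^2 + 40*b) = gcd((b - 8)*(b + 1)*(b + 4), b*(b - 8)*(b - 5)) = b - 8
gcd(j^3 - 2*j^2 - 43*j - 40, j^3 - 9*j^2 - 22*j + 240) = j^2 - 3*j - 40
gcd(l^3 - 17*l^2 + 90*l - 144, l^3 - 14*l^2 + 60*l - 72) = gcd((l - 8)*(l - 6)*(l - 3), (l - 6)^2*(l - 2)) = l - 6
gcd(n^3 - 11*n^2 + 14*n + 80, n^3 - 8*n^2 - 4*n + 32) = n^2 - 6*n - 16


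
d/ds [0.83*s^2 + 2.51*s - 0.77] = 1.66*s + 2.51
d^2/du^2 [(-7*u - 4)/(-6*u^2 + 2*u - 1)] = 4*(2*(6*u - 1)^2*(7*u + 4) - (63*u + 5)*(6*u^2 - 2*u + 1))/(6*u^2 - 2*u + 1)^3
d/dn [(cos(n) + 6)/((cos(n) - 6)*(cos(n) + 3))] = (cos(n) + 12)*sin(n)*cos(n)/((cos(n) - 6)^2*(cos(n) + 3)^2)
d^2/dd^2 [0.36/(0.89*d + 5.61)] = 0.570312/(0.89*d + 5.61)^3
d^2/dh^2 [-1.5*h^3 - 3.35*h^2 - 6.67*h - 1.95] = -9.0*h - 6.7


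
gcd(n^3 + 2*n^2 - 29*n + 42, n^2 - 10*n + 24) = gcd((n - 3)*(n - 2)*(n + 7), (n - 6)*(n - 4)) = 1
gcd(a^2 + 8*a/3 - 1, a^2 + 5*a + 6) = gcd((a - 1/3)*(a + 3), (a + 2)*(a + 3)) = a + 3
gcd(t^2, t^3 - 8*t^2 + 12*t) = t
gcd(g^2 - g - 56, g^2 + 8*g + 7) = g + 7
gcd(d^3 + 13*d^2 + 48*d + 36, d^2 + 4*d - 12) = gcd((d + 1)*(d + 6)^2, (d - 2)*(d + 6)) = d + 6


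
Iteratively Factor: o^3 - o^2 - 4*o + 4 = (o - 1)*(o^2 - 4) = (o - 1)*(o + 2)*(o - 2)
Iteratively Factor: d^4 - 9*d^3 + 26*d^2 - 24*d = (d - 3)*(d^3 - 6*d^2 + 8*d) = (d - 3)*(d - 2)*(d^2 - 4*d) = d*(d - 3)*(d - 2)*(d - 4)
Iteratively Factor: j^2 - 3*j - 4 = (j + 1)*(j - 4)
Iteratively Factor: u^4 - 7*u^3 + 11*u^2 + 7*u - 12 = (u + 1)*(u^3 - 8*u^2 + 19*u - 12) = (u - 1)*(u + 1)*(u^2 - 7*u + 12) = (u - 3)*(u - 1)*(u + 1)*(u - 4)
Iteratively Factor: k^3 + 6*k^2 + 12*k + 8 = (k + 2)*(k^2 + 4*k + 4) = (k + 2)^2*(k + 2)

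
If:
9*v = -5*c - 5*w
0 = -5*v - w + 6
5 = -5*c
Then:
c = -1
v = 25/16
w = -29/16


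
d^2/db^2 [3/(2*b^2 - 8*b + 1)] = 12*(-2*b^2 + 8*b + 8*(b - 2)^2 - 1)/(2*b^2 - 8*b + 1)^3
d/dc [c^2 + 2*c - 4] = 2*c + 2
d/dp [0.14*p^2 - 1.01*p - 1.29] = 0.28*p - 1.01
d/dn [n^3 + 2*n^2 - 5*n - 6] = 3*n^2 + 4*n - 5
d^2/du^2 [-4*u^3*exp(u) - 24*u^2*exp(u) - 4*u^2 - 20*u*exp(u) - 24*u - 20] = -4*u^3*exp(u) - 48*u^2*exp(u) - 140*u*exp(u) - 88*exp(u) - 8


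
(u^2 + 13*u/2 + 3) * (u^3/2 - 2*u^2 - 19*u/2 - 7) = u^5/2 + 5*u^4/4 - 21*u^3 - 299*u^2/4 - 74*u - 21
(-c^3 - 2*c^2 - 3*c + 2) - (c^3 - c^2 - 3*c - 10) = -2*c^3 - c^2 + 12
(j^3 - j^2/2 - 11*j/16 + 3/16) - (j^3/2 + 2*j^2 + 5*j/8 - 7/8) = j^3/2 - 5*j^2/2 - 21*j/16 + 17/16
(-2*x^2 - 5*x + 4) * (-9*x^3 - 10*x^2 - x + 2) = 18*x^5 + 65*x^4 + 16*x^3 - 39*x^2 - 14*x + 8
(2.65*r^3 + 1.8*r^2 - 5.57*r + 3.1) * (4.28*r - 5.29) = 11.342*r^4 - 6.3145*r^3 - 33.3616*r^2 + 42.7333*r - 16.399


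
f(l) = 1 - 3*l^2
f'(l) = -6*l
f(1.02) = -2.12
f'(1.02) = -6.12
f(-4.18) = -51.42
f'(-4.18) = 25.08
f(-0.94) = -1.65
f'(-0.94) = 5.64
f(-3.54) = -36.59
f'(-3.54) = 21.24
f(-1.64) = -7.07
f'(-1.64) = 9.84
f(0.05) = 0.99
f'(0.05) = -0.30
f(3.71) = -40.29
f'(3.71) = -22.26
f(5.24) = -81.37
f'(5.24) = -31.44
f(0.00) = 1.00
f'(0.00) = 0.00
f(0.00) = 1.00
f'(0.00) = 0.00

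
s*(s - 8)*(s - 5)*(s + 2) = s^4 - 11*s^3 + 14*s^2 + 80*s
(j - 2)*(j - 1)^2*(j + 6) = j^4 + 2*j^3 - 19*j^2 + 28*j - 12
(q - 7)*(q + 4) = q^2 - 3*q - 28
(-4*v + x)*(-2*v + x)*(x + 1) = 8*v^2*x + 8*v^2 - 6*v*x^2 - 6*v*x + x^3 + x^2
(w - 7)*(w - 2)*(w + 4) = w^3 - 5*w^2 - 22*w + 56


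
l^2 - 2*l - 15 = (l - 5)*(l + 3)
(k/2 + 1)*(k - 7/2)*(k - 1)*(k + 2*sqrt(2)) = k^4/2 - 5*k^3/4 + sqrt(2)*k^3 - 5*sqrt(2)*k^2/2 - 11*k^2/4 - 11*sqrt(2)*k/2 + 7*k/2 + 7*sqrt(2)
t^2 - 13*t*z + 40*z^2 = (t - 8*z)*(t - 5*z)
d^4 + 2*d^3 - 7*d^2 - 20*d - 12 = (d - 3)*(d + 1)*(d + 2)^2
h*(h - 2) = h^2 - 2*h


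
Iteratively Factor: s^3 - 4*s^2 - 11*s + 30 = (s - 5)*(s^2 + s - 6) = (s - 5)*(s + 3)*(s - 2)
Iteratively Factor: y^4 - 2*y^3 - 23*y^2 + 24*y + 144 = (y + 3)*(y^3 - 5*y^2 - 8*y + 48) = (y - 4)*(y + 3)*(y^2 - y - 12) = (y - 4)^2*(y + 3)*(y + 3)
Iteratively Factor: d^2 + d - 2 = (d + 2)*(d - 1)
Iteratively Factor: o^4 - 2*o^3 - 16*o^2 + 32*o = (o)*(o^3 - 2*o^2 - 16*o + 32) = o*(o - 2)*(o^2 - 16) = o*(o - 2)*(o + 4)*(o - 4)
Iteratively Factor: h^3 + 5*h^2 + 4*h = (h + 1)*(h^2 + 4*h) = h*(h + 1)*(h + 4)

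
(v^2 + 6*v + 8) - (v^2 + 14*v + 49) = -8*v - 41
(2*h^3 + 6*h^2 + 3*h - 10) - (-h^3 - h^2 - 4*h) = 3*h^3 + 7*h^2 + 7*h - 10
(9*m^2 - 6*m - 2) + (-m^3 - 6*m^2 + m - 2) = -m^3 + 3*m^2 - 5*m - 4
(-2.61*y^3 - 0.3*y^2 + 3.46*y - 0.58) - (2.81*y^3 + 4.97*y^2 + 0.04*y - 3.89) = -5.42*y^3 - 5.27*y^2 + 3.42*y + 3.31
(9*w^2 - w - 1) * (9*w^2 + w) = 81*w^4 - 10*w^2 - w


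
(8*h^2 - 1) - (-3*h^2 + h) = 11*h^2 - h - 1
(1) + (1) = 2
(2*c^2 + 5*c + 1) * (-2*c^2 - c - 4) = -4*c^4 - 12*c^3 - 15*c^2 - 21*c - 4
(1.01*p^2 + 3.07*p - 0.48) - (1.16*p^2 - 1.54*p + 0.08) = -0.15*p^2 + 4.61*p - 0.56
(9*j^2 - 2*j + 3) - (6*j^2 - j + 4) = 3*j^2 - j - 1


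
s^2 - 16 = (s - 4)*(s + 4)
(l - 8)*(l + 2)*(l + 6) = l^3 - 52*l - 96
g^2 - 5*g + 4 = (g - 4)*(g - 1)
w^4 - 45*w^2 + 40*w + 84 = (w - 6)*(w - 2)*(w + 1)*(w + 7)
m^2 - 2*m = m*(m - 2)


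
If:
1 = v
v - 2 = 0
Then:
No Solution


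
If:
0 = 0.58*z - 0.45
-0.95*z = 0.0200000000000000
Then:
No Solution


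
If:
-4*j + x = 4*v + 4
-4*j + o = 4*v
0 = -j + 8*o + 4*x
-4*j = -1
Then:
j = 1/4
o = -21/16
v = -37/64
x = 43/16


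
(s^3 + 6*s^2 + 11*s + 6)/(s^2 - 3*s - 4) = (s^2 + 5*s + 6)/(s - 4)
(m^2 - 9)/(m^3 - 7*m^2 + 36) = (m + 3)/(m^2 - 4*m - 12)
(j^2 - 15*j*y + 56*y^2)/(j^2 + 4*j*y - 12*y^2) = (j^2 - 15*j*y + 56*y^2)/(j^2 + 4*j*y - 12*y^2)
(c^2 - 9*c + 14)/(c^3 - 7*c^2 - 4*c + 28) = 1/(c + 2)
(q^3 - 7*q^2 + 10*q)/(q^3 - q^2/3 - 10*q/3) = 3*(q - 5)/(3*q + 5)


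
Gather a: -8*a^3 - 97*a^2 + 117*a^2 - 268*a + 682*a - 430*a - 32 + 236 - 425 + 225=-8*a^3 + 20*a^2 - 16*a + 4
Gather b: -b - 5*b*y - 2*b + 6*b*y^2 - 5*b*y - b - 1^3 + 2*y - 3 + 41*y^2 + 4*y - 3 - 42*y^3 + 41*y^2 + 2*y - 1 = b*(6*y^2 - 10*y - 4) - 42*y^3 + 82*y^2 + 8*y - 8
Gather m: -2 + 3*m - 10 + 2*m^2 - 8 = 2*m^2 + 3*m - 20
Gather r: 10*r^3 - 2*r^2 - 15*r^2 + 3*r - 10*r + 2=10*r^3 - 17*r^2 - 7*r + 2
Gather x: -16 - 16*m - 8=-16*m - 24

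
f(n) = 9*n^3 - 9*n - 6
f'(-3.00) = 234.00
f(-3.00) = -222.00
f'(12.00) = 3879.00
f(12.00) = 15438.00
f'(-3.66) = 352.68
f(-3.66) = -414.31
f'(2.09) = 108.94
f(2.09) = 57.35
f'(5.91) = 934.06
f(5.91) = 1798.64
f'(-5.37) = 769.60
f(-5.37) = -1351.36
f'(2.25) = 127.69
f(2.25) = 76.27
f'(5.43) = 787.09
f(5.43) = 1386.06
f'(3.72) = 364.64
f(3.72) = 423.83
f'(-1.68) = 67.20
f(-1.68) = -33.55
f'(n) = 27*n^2 - 9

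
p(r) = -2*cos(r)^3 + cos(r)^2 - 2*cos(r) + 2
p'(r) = 6*sin(r)*cos(r)^2 - 2*sin(r)*cos(r) + 2*sin(r)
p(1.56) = 1.98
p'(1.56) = 1.98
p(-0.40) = -0.56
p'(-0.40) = -2.04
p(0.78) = 0.36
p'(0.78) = 2.54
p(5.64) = 0.02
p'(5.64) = -2.54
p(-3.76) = 5.38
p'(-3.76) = 4.41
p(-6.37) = -0.98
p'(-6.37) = -0.52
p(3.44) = 6.57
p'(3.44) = -2.76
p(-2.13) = 3.64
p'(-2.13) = -4.03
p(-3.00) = 6.90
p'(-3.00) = -1.39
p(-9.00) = 6.17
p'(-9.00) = -3.63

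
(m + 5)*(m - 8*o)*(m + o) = m^3 - 7*m^2*o + 5*m^2 - 8*m*o^2 - 35*m*o - 40*o^2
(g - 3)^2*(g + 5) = g^3 - g^2 - 21*g + 45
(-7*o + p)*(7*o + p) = -49*o^2 + p^2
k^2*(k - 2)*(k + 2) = k^4 - 4*k^2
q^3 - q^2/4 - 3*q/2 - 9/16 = (q - 3/2)*(q + 1/2)*(q + 3/4)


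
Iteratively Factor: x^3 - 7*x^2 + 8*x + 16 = (x - 4)*(x^2 - 3*x - 4) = (x - 4)*(x + 1)*(x - 4)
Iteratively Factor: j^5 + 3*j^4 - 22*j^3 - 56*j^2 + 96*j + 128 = (j + 1)*(j^4 + 2*j^3 - 24*j^2 - 32*j + 128) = (j - 4)*(j + 1)*(j^3 + 6*j^2 - 32) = (j - 4)*(j + 1)*(j + 4)*(j^2 + 2*j - 8) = (j - 4)*(j + 1)*(j + 4)^2*(j - 2)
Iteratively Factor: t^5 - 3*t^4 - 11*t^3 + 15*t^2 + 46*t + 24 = (t + 1)*(t^4 - 4*t^3 - 7*t^2 + 22*t + 24) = (t + 1)^2*(t^3 - 5*t^2 - 2*t + 24) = (t - 3)*(t + 1)^2*(t^2 - 2*t - 8) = (t - 3)*(t + 1)^2*(t + 2)*(t - 4)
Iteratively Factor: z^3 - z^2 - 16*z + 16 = (z - 4)*(z^2 + 3*z - 4) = (z - 4)*(z - 1)*(z + 4)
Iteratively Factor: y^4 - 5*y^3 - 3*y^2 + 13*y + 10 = (y + 1)*(y^3 - 6*y^2 + 3*y + 10) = (y - 2)*(y + 1)*(y^2 - 4*y - 5) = (y - 5)*(y - 2)*(y + 1)*(y + 1)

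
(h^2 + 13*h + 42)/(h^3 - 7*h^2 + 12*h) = (h^2 + 13*h + 42)/(h*(h^2 - 7*h + 12))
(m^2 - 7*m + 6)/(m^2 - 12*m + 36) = (m - 1)/(m - 6)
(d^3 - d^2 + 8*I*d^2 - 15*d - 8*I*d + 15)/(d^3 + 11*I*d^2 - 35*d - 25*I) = (d^2 + d*(-1 + 3*I) - 3*I)/(d^2 + 6*I*d - 5)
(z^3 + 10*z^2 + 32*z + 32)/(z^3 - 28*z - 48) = (z + 4)/(z - 6)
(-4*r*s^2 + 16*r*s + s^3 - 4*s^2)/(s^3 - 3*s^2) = (-4*r*s + 16*r + s^2 - 4*s)/(s*(s - 3))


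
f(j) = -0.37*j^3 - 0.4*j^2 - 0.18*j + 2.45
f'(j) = -1.11*j^2 - 0.8*j - 0.18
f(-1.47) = 3.03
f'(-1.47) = -1.40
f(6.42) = -113.10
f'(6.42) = -51.07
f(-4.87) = 36.58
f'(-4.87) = -22.61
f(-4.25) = 24.39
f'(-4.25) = -16.83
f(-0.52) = 2.49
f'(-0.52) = -0.06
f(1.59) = -0.33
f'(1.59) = -4.26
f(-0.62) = 2.50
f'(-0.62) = -0.11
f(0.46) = 2.25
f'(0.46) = -0.78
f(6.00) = -92.95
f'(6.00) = -44.94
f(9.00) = -301.30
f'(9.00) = -97.29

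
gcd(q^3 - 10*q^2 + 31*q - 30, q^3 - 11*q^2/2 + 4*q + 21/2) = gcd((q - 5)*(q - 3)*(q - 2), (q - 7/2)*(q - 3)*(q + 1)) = q - 3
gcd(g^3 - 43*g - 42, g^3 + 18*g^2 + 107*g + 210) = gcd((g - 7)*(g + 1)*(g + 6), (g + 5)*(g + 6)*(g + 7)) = g + 6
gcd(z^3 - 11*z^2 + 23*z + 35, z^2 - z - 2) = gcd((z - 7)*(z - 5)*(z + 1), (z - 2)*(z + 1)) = z + 1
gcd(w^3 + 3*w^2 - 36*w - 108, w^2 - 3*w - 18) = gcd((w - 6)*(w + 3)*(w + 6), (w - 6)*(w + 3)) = w^2 - 3*w - 18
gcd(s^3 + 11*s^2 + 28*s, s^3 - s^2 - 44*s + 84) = s + 7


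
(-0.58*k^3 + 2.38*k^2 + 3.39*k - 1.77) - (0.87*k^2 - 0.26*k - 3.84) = -0.58*k^3 + 1.51*k^2 + 3.65*k + 2.07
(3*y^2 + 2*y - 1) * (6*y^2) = 18*y^4 + 12*y^3 - 6*y^2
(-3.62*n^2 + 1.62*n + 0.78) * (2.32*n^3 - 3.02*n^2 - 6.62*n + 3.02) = -8.3984*n^5 + 14.6908*n^4 + 20.8816*n^3 - 24.0124*n^2 - 0.2712*n + 2.3556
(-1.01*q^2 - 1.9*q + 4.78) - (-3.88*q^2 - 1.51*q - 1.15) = 2.87*q^2 - 0.39*q + 5.93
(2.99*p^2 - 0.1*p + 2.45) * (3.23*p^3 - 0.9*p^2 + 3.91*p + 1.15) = 9.6577*p^5 - 3.014*p^4 + 19.6944*p^3 + 0.8425*p^2 + 9.4645*p + 2.8175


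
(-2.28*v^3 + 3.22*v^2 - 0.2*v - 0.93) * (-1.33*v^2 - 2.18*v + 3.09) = 3.0324*v^5 + 0.687799999999999*v^4 - 13.7988*v^3 + 11.6227*v^2 + 1.4094*v - 2.8737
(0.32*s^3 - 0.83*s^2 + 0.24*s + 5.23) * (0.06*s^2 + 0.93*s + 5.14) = 0.0192*s^5 + 0.2478*s^4 + 0.8873*s^3 - 3.7292*s^2 + 6.0975*s + 26.8822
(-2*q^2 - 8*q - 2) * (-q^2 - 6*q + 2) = 2*q^4 + 20*q^3 + 46*q^2 - 4*q - 4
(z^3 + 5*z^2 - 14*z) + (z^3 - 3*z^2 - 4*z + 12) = 2*z^3 + 2*z^2 - 18*z + 12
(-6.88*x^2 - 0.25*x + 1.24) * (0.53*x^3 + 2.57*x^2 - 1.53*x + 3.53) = -3.6464*x^5 - 17.8141*x^4 + 10.5411*x^3 - 20.7171*x^2 - 2.7797*x + 4.3772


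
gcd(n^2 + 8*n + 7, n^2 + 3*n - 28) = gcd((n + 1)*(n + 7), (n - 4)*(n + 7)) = n + 7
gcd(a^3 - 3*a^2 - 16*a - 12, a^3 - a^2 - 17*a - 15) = a + 1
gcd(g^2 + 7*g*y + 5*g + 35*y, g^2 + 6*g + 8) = 1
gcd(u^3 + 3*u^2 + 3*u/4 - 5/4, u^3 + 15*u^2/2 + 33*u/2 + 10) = u^2 + 7*u/2 + 5/2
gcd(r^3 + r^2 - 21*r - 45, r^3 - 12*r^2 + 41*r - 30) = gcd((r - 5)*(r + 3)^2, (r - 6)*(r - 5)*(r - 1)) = r - 5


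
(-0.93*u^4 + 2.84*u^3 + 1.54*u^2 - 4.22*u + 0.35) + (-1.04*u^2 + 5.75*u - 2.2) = -0.93*u^4 + 2.84*u^3 + 0.5*u^2 + 1.53*u - 1.85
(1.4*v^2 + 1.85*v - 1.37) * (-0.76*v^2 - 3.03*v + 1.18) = -1.064*v^4 - 5.648*v^3 - 2.9123*v^2 + 6.3341*v - 1.6166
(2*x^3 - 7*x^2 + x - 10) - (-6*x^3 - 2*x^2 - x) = 8*x^3 - 5*x^2 + 2*x - 10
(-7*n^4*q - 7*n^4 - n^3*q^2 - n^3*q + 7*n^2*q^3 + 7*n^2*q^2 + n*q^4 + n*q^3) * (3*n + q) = -21*n^5*q - 21*n^5 - 10*n^4*q^2 - 10*n^4*q + 20*n^3*q^3 + 20*n^3*q^2 + 10*n^2*q^4 + 10*n^2*q^3 + n*q^5 + n*q^4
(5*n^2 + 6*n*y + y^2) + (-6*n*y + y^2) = 5*n^2 + 2*y^2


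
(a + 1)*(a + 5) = a^2 + 6*a + 5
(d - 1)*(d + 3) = d^2 + 2*d - 3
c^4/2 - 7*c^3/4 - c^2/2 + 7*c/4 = c*(c/2 + 1/2)*(c - 7/2)*(c - 1)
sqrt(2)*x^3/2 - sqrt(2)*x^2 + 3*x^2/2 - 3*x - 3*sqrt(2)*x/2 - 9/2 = (x - 3)*(x + 3*sqrt(2)/2)*(sqrt(2)*x/2 + sqrt(2)/2)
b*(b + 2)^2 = b^3 + 4*b^2 + 4*b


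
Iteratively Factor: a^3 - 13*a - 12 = (a - 4)*(a^2 + 4*a + 3) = (a - 4)*(a + 1)*(a + 3)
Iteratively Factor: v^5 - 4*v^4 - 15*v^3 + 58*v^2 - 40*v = (v - 5)*(v^4 + v^3 - 10*v^2 + 8*v) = (v - 5)*(v - 1)*(v^3 + 2*v^2 - 8*v) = (v - 5)*(v - 1)*(v + 4)*(v^2 - 2*v) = (v - 5)*(v - 2)*(v - 1)*(v + 4)*(v)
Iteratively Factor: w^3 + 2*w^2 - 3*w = (w - 1)*(w^2 + 3*w) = (w - 1)*(w + 3)*(w)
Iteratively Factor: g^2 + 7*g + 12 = (g + 4)*(g + 3)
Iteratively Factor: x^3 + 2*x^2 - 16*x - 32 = (x + 2)*(x^2 - 16) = (x - 4)*(x + 2)*(x + 4)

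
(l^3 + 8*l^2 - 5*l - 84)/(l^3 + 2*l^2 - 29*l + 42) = (l + 4)/(l - 2)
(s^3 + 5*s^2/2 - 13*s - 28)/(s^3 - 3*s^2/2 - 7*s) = (s + 4)/s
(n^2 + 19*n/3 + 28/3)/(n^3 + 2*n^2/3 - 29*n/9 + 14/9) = 3*(n + 4)/(3*n^2 - 5*n + 2)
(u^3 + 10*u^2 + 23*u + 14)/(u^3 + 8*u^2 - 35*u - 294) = (u^2 + 3*u + 2)/(u^2 + u - 42)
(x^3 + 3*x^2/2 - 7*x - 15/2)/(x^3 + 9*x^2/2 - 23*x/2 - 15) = (x + 3)/(x + 6)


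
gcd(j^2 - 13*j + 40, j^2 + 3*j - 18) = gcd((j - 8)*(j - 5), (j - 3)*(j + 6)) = 1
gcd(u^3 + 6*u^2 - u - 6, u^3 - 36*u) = u + 6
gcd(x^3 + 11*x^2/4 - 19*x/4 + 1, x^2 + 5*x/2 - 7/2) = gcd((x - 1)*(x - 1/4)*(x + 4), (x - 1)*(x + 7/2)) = x - 1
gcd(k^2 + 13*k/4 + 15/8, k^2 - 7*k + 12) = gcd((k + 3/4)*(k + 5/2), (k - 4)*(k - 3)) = 1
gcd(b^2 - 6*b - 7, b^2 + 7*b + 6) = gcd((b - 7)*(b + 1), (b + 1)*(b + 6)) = b + 1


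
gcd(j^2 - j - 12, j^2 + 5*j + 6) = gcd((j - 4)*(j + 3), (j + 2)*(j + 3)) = j + 3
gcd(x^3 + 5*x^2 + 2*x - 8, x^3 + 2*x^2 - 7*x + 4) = x^2 + 3*x - 4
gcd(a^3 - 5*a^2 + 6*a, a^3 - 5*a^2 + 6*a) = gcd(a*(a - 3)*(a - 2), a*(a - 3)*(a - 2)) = a^3 - 5*a^2 + 6*a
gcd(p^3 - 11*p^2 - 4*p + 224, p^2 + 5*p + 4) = p + 4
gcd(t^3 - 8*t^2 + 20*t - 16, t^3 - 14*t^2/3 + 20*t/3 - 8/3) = t^2 - 4*t + 4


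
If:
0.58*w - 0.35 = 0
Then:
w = 0.60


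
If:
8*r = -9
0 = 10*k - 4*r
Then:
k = -9/20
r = -9/8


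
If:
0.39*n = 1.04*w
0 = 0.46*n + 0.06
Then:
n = -0.13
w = -0.05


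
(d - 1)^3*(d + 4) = d^4 + d^3 - 9*d^2 + 11*d - 4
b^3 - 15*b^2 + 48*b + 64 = (b - 8)^2*(b + 1)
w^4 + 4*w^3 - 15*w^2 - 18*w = w*(w - 3)*(w + 1)*(w + 6)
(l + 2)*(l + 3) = l^2 + 5*l + 6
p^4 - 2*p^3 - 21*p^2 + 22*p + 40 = (p - 5)*(p - 2)*(p + 1)*(p + 4)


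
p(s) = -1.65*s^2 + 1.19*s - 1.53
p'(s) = 1.19 - 3.3*s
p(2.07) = -6.14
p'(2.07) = -5.64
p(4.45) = -28.91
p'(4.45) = -13.50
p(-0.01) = -1.54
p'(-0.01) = 1.22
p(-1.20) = -5.33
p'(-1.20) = 5.15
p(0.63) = -1.44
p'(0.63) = -0.89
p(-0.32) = -2.08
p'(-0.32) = 2.25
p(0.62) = -1.43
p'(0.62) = -0.86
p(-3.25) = -22.83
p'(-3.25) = 11.92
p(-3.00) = -19.95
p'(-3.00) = 11.09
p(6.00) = -53.79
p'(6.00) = -18.61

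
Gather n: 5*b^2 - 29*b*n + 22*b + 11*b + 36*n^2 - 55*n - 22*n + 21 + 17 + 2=5*b^2 + 33*b + 36*n^2 + n*(-29*b - 77) + 40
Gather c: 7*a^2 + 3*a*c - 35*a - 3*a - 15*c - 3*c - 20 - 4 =7*a^2 - 38*a + c*(3*a - 18) - 24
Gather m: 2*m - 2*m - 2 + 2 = 0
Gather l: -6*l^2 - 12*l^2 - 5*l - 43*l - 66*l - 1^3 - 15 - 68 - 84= -18*l^2 - 114*l - 168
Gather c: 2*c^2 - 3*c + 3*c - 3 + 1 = 2*c^2 - 2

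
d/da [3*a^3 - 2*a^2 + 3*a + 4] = 9*a^2 - 4*a + 3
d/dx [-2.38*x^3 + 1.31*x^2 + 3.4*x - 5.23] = -7.14*x^2 + 2.62*x + 3.4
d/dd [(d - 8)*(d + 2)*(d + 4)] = 3*d^2 - 4*d - 40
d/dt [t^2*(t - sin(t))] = t*(-t*cos(t) + 3*t - 2*sin(t))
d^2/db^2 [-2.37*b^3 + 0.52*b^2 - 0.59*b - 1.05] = 1.04 - 14.22*b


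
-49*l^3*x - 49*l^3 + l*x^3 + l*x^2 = (-7*l + x)*(7*l + x)*(l*x + l)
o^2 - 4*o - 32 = (o - 8)*(o + 4)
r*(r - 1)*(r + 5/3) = r^3 + 2*r^2/3 - 5*r/3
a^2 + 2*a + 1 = (a + 1)^2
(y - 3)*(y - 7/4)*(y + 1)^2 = y^4 - 11*y^3/4 - 13*y^2/4 + 23*y/4 + 21/4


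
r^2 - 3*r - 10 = (r - 5)*(r + 2)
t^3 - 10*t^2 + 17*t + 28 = (t - 7)*(t - 4)*(t + 1)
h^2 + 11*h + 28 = (h + 4)*(h + 7)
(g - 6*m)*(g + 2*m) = g^2 - 4*g*m - 12*m^2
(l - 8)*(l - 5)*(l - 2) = l^3 - 15*l^2 + 66*l - 80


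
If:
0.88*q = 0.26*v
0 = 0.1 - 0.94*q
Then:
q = 0.11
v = 0.36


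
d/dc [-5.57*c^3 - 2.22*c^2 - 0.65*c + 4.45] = -16.71*c^2 - 4.44*c - 0.65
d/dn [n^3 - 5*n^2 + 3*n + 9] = 3*n^2 - 10*n + 3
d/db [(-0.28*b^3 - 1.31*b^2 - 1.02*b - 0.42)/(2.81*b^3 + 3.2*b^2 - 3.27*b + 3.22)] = (2.7851*b^4 + 7.5636*b^3 + 8.3835*b^2 - 5.7484*b - 4.6578)/(7.8961*b^6 + 17.984*b^5 - 8.1374*b^4 - 2.8316*b^3 + 31.3009*b^2 - 21.0588*b + 10.3684)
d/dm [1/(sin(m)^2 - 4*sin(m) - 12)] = 2*(2 - sin(m))*cos(m)/((sin(m) - 6)^2*(sin(m) + 2)^2)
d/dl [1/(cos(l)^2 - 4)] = 2*sin(l)*cos(l)/(cos(l)^2 - 4)^2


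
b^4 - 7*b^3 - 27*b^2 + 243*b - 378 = (b - 7)*(b - 3)^2*(b + 6)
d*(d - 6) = d^2 - 6*d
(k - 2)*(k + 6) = k^2 + 4*k - 12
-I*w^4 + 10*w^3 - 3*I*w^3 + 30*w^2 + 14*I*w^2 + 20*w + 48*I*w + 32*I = (w + 2)*(w + 2*I)*(w + 8*I)*(-I*w - I)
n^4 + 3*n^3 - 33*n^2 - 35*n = n*(n - 5)*(n + 1)*(n + 7)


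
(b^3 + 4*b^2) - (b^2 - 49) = b^3 + 3*b^2 + 49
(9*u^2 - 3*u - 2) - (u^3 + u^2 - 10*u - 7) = -u^3 + 8*u^2 + 7*u + 5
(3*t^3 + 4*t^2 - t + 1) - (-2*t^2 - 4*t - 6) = 3*t^3 + 6*t^2 + 3*t + 7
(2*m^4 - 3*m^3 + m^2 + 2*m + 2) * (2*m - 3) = 4*m^5 - 12*m^4 + 11*m^3 + m^2 - 2*m - 6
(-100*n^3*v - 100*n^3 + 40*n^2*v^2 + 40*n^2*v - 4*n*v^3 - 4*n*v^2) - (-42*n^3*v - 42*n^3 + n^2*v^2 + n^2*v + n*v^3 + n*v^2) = -58*n^3*v - 58*n^3 + 39*n^2*v^2 + 39*n^2*v - 5*n*v^3 - 5*n*v^2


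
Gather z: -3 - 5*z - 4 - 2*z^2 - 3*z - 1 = -2*z^2 - 8*z - 8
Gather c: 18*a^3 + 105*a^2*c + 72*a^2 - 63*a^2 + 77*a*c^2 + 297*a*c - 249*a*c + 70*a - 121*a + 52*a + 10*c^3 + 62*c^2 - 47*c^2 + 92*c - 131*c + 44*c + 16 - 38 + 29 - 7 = 18*a^3 + 9*a^2 + a + 10*c^3 + c^2*(77*a + 15) + c*(105*a^2 + 48*a + 5)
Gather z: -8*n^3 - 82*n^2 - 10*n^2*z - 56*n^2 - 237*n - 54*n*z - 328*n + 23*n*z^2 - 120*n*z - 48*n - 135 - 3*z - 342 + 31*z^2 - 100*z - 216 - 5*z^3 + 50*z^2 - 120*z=-8*n^3 - 138*n^2 - 613*n - 5*z^3 + z^2*(23*n + 81) + z*(-10*n^2 - 174*n - 223) - 693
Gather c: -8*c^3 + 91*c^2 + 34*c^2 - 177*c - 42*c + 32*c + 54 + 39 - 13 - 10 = -8*c^3 + 125*c^2 - 187*c + 70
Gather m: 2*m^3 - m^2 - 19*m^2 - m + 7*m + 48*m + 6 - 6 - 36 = 2*m^3 - 20*m^2 + 54*m - 36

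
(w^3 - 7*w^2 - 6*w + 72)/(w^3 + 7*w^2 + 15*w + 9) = (w^2 - 10*w + 24)/(w^2 + 4*w + 3)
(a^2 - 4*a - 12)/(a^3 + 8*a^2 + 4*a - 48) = (a^2 - 4*a - 12)/(a^3 + 8*a^2 + 4*a - 48)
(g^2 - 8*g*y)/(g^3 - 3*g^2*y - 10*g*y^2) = (-g + 8*y)/(-g^2 + 3*g*y + 10*y^2)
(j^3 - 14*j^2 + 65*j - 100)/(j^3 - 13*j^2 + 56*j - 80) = (j - 5)/(j - 4)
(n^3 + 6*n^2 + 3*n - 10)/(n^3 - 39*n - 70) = (n - 1)/(n - 7)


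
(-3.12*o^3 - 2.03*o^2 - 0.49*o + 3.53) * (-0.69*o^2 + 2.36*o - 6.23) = 2.1528*o^5 - 5.9625*o^4 + 14.9849*o^3 + 9.0548*o^2 + 11.3835*o - 21.9919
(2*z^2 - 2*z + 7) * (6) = 12*z^2 - 12*z + 42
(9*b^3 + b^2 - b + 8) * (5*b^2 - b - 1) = 45*b^5 - 4*b^4 - 15*b^3 + 40*b^2 - 7*b - 8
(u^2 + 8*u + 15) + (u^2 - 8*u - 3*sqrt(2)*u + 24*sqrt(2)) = 2*u^2 - 3*sqrt(2)*u + 15 + 24*sqrt(2)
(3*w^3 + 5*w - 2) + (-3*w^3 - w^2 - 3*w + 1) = -w^2 + 2*w - 1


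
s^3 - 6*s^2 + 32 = (s - 4)^2*(s + 2)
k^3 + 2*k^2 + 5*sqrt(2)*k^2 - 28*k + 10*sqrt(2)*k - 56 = (k + 2)*(k - 2*sqrt(2))*(k + 7*sqrt(2))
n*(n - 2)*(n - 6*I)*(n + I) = n^4 - 2*n^3 - 5*I*n^3 + 6*n^2 + 10*I*n^2 - 12*n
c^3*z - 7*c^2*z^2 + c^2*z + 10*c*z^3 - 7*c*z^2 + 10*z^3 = (c - 5*z)*(c - 2*z)*(c*z + z)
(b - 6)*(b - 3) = b^2 - 9*b + 18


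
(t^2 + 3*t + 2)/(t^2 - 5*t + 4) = (t^2 + 3*t + 2)/(t^2 - 5*t + 4)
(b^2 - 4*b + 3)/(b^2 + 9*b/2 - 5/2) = 2*(b^2 - 4*b + 3)/(2*b^2 + 9*b - 5)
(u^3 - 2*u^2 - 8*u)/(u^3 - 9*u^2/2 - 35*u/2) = 2*(-u^2 + 2*u + 8)/(-2*u^2 + 9*u + 35)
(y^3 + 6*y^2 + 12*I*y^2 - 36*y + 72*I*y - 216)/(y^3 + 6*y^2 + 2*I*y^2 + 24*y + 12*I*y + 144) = (y + 6*I)/(y - 4*I)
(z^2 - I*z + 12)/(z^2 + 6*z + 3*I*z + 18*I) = (z - 4*I)/(z + 6)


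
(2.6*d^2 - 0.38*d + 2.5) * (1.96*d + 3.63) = 5.096*d^3 + 8.6932*d^2 + 3.5206*d + 9.075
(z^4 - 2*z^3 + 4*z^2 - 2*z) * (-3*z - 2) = -3*z^5 + 4*z^4 - 8*z^3 - 2*z^2 + 4*z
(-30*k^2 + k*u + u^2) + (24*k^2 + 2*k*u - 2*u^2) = -6*k^2 + 3*k*u - u^2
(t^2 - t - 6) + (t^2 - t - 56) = 2*t^2 - 2*t - 62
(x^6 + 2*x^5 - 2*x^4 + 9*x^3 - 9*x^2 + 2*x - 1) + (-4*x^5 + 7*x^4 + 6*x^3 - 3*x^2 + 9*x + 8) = x^6 - 2*x^5 + 5*x^4 + 15*x^3 - 12*x^2 + 11*x + 7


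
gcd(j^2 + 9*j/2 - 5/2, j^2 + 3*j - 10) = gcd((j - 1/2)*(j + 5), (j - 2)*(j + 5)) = j + 5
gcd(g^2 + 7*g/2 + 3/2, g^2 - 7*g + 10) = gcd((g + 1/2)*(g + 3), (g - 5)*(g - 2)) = 1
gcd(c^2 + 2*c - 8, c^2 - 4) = c - 2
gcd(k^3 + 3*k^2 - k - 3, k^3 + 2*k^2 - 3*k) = k^2 + 2*k - 3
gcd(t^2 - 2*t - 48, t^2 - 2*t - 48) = t^2 - 2*t - 48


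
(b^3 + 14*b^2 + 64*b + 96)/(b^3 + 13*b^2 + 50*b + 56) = (b^2 + 10*b + 24)/(b^2 + 9*b + 14)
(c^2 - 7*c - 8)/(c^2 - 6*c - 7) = (c - 8)/(c - 7)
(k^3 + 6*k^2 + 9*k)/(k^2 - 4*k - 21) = k*(k + 3)/(k - 7)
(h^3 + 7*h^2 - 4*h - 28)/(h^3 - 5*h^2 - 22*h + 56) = (h^2 + 9*h + 14)/(h^2 - 3*h - 28)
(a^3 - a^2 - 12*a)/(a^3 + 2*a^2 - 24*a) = (a + 3)/(a + 6)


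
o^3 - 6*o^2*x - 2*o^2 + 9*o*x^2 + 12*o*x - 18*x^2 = (o - 2)*(o - 3*x)^2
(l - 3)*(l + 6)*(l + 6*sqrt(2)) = l^3 + 3*l^2 + 6*sqrt(2)*l^2 - 18*l + 18*sqrt(2)*l - 108*sqrt(2)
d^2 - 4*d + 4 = (d - 2)^2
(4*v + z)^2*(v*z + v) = 16*v^3*z + 16*v^3 + 8*v^2*z^2 + 8*v^2*z + v*z^3 + v*z^2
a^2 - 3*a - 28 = (a - 7)*(a + 4)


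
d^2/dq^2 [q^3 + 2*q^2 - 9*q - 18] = 6*q + 4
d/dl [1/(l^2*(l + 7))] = (-3*l - 14)/(l^3*(l^2 + 14*l + 49))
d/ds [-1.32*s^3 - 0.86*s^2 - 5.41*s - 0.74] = -3.96*s^2 - 1.72*s - 5.41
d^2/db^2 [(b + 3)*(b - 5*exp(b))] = -5*b*exp(b) - 25*exp(b) + 2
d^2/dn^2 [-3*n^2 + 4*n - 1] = -6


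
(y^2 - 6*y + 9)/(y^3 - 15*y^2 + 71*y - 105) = (y - 3)/(y^2 - 12*y + 35)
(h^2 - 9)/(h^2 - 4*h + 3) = (h + 3)/(h - 1)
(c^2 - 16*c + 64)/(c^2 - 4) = (c^2 - 16*c + 64)/(c^2 - 4)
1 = 1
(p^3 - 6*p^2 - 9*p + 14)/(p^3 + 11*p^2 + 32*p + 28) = (p^2 - 8*p + 7)/(p^2 + 9*p + 14)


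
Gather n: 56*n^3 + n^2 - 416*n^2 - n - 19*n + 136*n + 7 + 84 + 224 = 56*n^3 - 415*n^2 + 116*n + 315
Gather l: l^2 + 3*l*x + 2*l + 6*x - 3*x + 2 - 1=l^2 + l*(3*x + 2) + 3*x + 1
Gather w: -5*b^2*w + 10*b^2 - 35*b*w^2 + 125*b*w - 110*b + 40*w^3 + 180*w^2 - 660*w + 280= 10*b^2 - 110*b + 40*w^3 + w^2*(180 - 35*b) + w*(-5*b^2 + 125*b - 660) + 280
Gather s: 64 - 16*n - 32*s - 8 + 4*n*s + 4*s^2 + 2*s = -16*n + 4*s^2 + s*(4*n - 30) + 56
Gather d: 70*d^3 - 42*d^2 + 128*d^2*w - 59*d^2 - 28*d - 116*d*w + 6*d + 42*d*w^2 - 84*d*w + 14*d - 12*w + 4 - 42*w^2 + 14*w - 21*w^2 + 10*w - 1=70*d^3 + d^2*(128*w - 101) + d*(42*w^2 - 200*w - 8) - 63*w^2 + 12*w + 3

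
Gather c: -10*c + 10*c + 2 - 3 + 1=0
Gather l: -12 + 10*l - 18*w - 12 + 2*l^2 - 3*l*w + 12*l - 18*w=2*l^2 + l*(22 - 3*w) - 36*w - 24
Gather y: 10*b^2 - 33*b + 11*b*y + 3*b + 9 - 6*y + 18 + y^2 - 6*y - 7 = 10*b^2 - 30*b + y^2 + y*(11*b - 12) + 20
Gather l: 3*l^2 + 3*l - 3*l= 3*l^2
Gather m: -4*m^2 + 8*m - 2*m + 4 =-4*m^2 + 6*m + 4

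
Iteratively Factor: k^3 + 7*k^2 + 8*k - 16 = (k - 1)*(k^2 + 8*k + 16) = (k - 1)*(k + 4)*(k + 4)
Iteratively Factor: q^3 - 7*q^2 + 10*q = (q - 2)*(q^2 - 5*q) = q*(q - 2)*(q - 5)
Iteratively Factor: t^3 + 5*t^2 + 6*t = (t + 3)*(t^2 + 2*t) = (t + 2)*(t + 3)*(t)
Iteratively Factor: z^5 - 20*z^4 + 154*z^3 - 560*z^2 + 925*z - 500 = (z - 5)*(z^4 - 15*z^3 + 79*z^2 - 165*z + 100) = (z - 5)*(z - 1)*(z^3 - 14*z^2 + 65*z - 100) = (z - 5)*(z - 4)*(z - 1)*(z^2 - 10*z + 25) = (z - 5)^2*(z - 4)*(z - 1)*(z - 5)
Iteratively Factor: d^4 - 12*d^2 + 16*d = (d + 4)*(d^3 - 4*d^2 + 4*d) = d*(d + 4)*(d^2 - 4*d + 4) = d*(d - 2)*(d + 4)*(d - 2)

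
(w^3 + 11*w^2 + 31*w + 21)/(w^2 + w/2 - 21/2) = 2*(w^3 + 11*w^2 + 31*w + 21)/(2*w^2 + w - 21)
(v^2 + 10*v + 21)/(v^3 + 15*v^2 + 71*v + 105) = 1/(v + 5)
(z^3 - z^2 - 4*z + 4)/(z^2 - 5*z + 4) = (z^2 - 4)/(z - 4)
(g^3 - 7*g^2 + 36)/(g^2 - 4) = (g^2 - 9*g + 18)/(g - 2)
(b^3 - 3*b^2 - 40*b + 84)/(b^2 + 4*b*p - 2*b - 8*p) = (b^2 - b - 42)/(b + 4*p)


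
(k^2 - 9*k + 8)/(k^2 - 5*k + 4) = (k - 8)/(k - 4)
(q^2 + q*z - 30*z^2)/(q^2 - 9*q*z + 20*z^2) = (-q - 6*z)/(-q + 4*z)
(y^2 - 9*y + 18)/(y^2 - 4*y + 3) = (y - 6)/(y - 1)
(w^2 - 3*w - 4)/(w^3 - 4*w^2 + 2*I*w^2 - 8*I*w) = (w + 1)/(w*(w + 2*I))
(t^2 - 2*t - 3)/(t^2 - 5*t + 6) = (t + 1)/(t - 2)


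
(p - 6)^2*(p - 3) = p^3 - 15*p^2 + 72*p - 108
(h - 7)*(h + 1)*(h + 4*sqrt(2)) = h^3 - 6*h^2 + 4*sqrt(2)*h^2 - 24*sqrt(2)*h - 7*h - 28*sqrt(2)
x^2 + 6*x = x*(x + 6)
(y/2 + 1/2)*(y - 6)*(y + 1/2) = y^3/2 - 9*y^2/4 - 17*y/4 - 3/2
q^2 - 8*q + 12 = (q - 6)*(q - 2)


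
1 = 1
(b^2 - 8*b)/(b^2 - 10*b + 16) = b/(b - 2)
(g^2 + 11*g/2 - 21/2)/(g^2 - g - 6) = (-g^2 - 11*g/2 + 21/2)/(-g^2 + g + 6)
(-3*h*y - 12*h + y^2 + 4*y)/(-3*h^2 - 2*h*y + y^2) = (y + 4)/(h + y)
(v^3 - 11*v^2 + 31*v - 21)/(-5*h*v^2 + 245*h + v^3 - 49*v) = (v^2 - 4*v + 3)/(-5*h*v - 35*h + v^2 + 7*v)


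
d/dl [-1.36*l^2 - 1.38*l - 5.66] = -2.72*l - 1.38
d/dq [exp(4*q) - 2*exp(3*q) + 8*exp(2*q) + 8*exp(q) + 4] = (4*exp(3*q) - 6*exp(2*q) + 16*exp(q) + 8)*exp(q)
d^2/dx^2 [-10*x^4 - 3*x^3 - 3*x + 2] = 6*x*(-20*x - 3)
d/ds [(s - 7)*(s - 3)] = 2*s - 10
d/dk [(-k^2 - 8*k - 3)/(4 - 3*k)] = (3*k^2 - 8*k - 41)/(9*k^2 - 24*k + 16)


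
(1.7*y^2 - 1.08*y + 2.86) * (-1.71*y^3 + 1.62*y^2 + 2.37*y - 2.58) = -2.907*y^5 + 4.6008*y^4 - 2.6112*y^3 - 2.3124*y^2 + 9.5646*y - 7.3788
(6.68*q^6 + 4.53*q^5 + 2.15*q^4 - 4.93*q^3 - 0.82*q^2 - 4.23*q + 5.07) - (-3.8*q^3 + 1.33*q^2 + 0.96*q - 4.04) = 6.68*q^6 + 4.53*q^5 + 2.15*q^4 - 1.13*q^3 - 2.15*q^2 - 5.19*q + 9.11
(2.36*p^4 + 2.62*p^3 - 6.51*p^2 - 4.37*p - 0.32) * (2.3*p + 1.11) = 5.428*p^5 + 8.6456*p^4 - 12.0648*p^3 - 17.2771*p^2 - 5.5867*p - 0.3552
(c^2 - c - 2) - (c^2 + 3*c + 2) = -4*c - 4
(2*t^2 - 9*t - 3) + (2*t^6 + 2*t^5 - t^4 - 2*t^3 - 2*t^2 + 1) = 2*t^6 + 2*t^5 - t^4 - 2*t^3 - 9*t - 2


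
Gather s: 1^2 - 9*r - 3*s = -9*r - 3*s + 1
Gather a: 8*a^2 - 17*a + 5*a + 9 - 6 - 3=8*a^2 - 12*a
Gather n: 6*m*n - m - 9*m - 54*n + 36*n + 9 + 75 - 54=-10*m + n*(6*m - 18) + 30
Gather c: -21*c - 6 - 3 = -21*c - 9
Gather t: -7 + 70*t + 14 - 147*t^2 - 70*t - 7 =-147*t^2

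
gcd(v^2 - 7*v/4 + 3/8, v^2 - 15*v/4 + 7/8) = v - 1/4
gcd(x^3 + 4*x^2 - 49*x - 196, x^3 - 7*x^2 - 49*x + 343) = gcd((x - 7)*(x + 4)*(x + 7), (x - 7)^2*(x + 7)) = x^2 - 49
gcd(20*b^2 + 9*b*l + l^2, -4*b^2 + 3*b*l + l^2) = 4*b + l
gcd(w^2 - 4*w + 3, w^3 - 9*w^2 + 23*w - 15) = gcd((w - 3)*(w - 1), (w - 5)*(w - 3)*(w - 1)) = w^2 - 4*w + 3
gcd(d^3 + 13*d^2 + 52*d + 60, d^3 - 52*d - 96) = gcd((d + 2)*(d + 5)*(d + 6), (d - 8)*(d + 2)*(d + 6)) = d^2 + 8*d + 12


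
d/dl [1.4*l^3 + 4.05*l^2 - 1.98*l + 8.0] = 4.2*l^2 + 8.1*l - 1.98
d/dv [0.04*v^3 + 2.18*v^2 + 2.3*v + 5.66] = 0.12*v^2 + 4.36*v + 2.3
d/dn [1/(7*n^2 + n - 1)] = (-14*n - 1)/(7*n^2 + n - 1)^2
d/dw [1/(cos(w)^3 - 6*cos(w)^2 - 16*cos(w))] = (3*sin(w) - 16*sin(w)/cos(w)^2 - 12*tan(w))/(sin(w)^2 + 6*cos(w) + 15)^2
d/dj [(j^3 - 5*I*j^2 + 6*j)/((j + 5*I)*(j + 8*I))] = (j^4 + 26*I*j^3 - 61*j^2 + 400*I*j - 240)/(j^4 + 26*I*j^3 - 249*j^2 - 1040*I*j + 1600)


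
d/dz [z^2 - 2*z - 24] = 2*z - 2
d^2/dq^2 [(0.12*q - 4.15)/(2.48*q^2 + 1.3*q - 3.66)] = ((20.272 - 1.7856*q)*(2.48*q^2 + 1.3*q - 3.66) + (0.12*q - 4.15)*(4.96*q + 1.3)*(9.92*q + 2.6))/(2.48*q^2 + 1.3*q - 3.66)^3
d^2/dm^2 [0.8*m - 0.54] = 0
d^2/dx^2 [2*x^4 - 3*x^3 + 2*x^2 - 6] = 24*x^2 - 18*x + 4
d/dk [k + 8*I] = 1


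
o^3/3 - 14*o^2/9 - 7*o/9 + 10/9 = (o/3 + 1/3)*(o - 5)*(o - 2/3)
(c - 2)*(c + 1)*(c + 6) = c^3 + 5*c^2 - 8*c - 12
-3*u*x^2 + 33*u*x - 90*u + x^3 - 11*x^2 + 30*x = (-3*u + x)*(x - 6)*(x - 5)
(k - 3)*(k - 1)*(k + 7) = k^3 + 3*k^2 - 25*k + 21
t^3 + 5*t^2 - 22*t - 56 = (t - 4)*(t + 2)*(t + 7)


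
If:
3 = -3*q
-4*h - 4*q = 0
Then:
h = 1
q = -1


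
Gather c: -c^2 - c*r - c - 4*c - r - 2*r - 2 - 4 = -c^2 + c*(-r - 5) - 3*r - 6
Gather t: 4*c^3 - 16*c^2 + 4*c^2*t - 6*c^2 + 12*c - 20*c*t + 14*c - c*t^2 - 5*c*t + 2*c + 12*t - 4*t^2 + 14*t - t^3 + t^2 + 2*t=4*c^3 - 22*c^2 + 28*c - t^3 + t^2*(-c - 3) + t*(4*c^2 - 25*c + 28)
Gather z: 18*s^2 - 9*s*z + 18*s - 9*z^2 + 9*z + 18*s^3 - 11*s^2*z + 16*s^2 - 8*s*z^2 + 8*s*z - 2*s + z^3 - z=18*s^3 + 34*s^2 + 16*s + z^3 + z^2*(-8*s - 9) + z*(-11*s^2 - s + 8)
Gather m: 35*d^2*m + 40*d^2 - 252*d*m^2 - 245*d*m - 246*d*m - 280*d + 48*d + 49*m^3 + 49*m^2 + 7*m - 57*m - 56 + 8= 40*d^2 - 232*d + 49*m^3 + m^2*(49 - 252*d) + m*(35*d^2 - 491*d - 50) - 48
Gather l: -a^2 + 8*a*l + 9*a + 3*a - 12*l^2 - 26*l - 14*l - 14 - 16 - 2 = -a^2 + 12*a - 12*l^2 + l*(8*a - 40) - 32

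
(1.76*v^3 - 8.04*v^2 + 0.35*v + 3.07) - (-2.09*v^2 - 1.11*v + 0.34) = 1.76*v^3 - 5.95*v^2 + 1.46*v + 2.73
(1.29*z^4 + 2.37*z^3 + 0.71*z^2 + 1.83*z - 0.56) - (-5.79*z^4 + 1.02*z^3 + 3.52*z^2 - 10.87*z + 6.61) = 7.08*z^4 + 1.35*z^3 - 2.81*z^2 + 12.7*z - 7.17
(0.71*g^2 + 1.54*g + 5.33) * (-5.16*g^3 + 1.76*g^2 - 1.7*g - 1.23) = -3.6636*g^5 - 6.6968*g^4 - 25.9994*g^3 + 5.8895*g^2 - 10.9552*g - 6.5559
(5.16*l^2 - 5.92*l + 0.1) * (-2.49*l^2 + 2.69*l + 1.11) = -12.8484*l^4 + 28.6212*l^3 - 10.4462*l^2 - 6.3022*l + 0.111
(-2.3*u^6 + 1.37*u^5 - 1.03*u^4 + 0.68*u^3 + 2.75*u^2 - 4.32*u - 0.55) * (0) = 0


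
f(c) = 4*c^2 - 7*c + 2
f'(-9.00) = -79.00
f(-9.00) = 389.00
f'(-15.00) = -127.00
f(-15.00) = 1007.00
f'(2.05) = 9.40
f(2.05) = 4.46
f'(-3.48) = -34.84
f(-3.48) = 74.80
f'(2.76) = 15.08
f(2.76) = 13.15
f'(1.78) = 7.24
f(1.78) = 2.21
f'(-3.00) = -31.00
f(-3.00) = 59.00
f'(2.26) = 11.08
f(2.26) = 6.61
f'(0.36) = -4.12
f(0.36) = -0.00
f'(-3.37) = -33.96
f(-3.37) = 71.02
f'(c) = 8*c - 7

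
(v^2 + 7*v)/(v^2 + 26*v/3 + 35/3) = 3*v/(3*v + 5)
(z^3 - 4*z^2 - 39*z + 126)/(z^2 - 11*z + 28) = (z^2 + 3*z - 18)/(z - 4)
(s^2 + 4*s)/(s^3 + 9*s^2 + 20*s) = 1/(s + 5)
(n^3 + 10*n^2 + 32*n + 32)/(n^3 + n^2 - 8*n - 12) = (n^2 + 8*n + 16)/(n^2 - n - 6)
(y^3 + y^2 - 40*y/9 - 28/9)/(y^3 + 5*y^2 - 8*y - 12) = (y^2 + 3*y + 14/9)/(y^2 + 7*y + 6)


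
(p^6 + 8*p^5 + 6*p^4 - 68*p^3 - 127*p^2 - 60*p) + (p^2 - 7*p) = p^6 + 8*p^5 + 6*p^4 - 68*p^3 - 126*p^2 - 67*p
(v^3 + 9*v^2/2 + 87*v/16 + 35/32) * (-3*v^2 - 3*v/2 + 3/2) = -3*v^5 - 15*v^4 - 345*v^3/16 - 75*v^2/16 + 417*v/64 + 105/64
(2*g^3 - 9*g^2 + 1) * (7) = 14*g^3 - 63*g^2 + 7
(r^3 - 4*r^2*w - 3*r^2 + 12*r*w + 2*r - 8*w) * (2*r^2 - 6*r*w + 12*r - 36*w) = 2*r^5 - 14*r^4*w + 6*r^4 + 24*r^3*w^2 - 42*r^3*w - 32*r^3 + 72*r^2*w^2 + 224*r^2*w + 24*r^2 - 384*r*w^2 - 168*r*w + 288*w^2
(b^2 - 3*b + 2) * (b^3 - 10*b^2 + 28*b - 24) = b^5 - 13*b^4 + 60*b^3 - 128*b^2 + 128*b - 48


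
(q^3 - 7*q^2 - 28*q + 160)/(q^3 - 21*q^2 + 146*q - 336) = (q^2 + q - 20)/(q^2 - 13*q + 42)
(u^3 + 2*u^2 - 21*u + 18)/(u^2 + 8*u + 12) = (u^2 - 4*u + 3)/(u + 2)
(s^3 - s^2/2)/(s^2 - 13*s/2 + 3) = s^2/(s - 6)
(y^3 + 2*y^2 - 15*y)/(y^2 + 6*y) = (y^2 + 2*y - 15)/(y + 6)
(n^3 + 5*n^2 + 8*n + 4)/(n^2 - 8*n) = (n^3 + 5*n^2 + 8*n + 4)/(n*(n - 8))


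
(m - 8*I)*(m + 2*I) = m^2 - 6*I*m + 16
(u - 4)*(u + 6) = u^2 + 2*u - 24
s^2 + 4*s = s*(s + 4)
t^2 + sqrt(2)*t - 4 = (t - sqrt(2))*(t + 2*sqrt(2))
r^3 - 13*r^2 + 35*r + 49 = (r - 7)^2*(r + 1)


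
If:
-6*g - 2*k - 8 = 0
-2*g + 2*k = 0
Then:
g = -1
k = -1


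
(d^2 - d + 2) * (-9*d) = -9*d^3 + 9*d^2 - 18*d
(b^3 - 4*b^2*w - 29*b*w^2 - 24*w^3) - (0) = b^3 - 4*b^2*w - 29*b*w^2 - 24*w^3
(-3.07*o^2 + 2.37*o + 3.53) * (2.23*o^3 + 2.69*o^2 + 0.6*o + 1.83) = -6.8461*o^5 - 2.9732*o^4 + 12.4052*o^3 + 5.2996*o^2 + 6.4551*o + 6.4599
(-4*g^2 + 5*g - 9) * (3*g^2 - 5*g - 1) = -12*g^4 + 35*g^3 - 48*g^2 + 40*g + 9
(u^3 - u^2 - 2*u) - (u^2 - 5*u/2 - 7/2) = u^3 - 2*u^2 + u/2 + 7/2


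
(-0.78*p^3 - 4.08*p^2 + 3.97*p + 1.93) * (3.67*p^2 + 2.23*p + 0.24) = -2.8626*p^5 - 16.713*p^4 + 5.2843*p^3 + 14.957*p^2 + 5.2567*p + 0.4632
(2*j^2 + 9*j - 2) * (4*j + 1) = 8*j^3 + 38*j^2 + j - 2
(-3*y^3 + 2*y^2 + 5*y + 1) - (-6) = -3*y^3 + 2*y^2 + 5*y + 7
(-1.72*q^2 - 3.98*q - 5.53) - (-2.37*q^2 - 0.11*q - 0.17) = 0.65*q^2 - 3.87*q - 5.36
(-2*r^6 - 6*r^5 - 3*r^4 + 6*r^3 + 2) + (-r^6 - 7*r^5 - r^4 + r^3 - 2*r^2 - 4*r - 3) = -3*r^6 - 13*r^5 - 4*r^4 + 7*r^3 - 2*r^2 - 4*r - 1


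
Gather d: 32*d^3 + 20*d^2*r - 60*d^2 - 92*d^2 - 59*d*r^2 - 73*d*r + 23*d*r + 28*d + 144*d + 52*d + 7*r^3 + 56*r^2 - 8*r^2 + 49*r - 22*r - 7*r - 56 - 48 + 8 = 32*d^3 + d^2*(20*r - 152) + d*(-59*r^2 - 50*r + 224) + 7*r^3 + 48*r^2 + 20*r - 96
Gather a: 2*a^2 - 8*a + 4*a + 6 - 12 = 2*a^2 - 4*a - 6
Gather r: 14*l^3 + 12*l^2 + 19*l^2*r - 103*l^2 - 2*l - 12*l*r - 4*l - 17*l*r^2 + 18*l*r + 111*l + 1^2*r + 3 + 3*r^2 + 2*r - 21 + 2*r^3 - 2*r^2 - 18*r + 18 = 14*l^3 - 91*l^2 + 105*l + 2*r^3 + r^2*(1 - 17*l) + r*(19*l^2 + 6*l - 15)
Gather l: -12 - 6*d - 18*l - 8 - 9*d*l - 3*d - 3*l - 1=-9*d + l*(-9*d - 21) - 21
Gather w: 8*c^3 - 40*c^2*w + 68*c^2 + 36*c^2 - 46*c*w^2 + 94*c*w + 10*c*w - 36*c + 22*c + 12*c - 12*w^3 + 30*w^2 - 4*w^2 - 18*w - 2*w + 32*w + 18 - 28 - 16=8*c^3 + 104*c^2 - 2*c - 12*w^3 + w^2*(26 - 46*c) + w*(-40*c^2 + 104*c + 12) - 26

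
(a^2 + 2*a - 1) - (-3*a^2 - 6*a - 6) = 4*a^2 + 8*a + 5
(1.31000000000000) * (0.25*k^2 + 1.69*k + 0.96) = 0.3275*k^2 + 2.2139*k + 1.2576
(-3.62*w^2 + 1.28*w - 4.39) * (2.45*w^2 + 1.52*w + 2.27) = -8.869*w^4 - 2.3664*w^3 - 17.0273*w^2 - 3.7672*w - 9.9653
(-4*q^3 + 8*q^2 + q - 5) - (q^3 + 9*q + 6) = -5*q^3 + 8*q^2 - 8*q - 11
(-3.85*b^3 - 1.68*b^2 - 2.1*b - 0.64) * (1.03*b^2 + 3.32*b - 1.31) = -3.9655*b^5 - 14.5124*b^4 - 2.6971*b^3 - 5.4304*b^2 + 0.6262*b + 0.8384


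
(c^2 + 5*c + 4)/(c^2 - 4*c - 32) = (c + 1)/(c - 8)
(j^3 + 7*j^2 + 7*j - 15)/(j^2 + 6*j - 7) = (j^2 + 8*j + 15)/(j + 7)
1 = 1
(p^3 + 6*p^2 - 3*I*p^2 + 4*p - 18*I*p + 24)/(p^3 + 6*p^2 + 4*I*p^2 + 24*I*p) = (p^2 - 3*I*p + 4)/(p*(p + 4*I))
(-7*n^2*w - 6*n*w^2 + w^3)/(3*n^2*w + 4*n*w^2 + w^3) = (-7*n + w)/(3*n + w)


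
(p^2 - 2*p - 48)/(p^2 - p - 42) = (p - 8)/(p - 7)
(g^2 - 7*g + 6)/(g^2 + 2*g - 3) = (g - 6)/(g + 3)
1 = 1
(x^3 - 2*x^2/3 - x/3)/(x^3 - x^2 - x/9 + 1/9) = 3*x/(3*x - 1)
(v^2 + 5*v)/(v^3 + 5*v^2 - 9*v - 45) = v/(v^2 - 9)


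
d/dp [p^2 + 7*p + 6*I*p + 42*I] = 2*p + 7 + 6*I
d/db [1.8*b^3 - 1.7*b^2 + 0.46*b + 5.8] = 5.4*b^2 - 3.4*b + 0.46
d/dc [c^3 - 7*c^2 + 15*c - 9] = 3*c^2 - 14*c + 15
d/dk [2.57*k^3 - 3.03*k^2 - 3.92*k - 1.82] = 7.71*k^2 - 6.06*k - 3.92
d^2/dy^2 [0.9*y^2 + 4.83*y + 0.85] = 1.80000000000000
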